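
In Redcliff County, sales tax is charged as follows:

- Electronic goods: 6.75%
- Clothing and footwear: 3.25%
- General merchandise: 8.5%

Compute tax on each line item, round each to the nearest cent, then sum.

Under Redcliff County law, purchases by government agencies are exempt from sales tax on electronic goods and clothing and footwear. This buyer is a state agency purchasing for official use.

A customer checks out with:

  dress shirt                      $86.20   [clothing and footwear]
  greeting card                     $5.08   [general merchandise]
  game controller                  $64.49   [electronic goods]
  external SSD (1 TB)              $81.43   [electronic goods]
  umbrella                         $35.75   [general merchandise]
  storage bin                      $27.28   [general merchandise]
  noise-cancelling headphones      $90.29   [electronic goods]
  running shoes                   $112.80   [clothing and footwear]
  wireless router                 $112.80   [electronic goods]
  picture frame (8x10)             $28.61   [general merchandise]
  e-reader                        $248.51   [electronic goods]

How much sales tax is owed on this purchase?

$8.22

Dress shirt $86.20: clothing and footwear, buyer-exempt → 0% → $0.00
Greeting card $5.08: general merchandise → 8.5% → $0.43
Game controller $64.49: electronic goods, buyer-exempt → 0% → $0.00
External SSD (1 TB) $81.43: electronic goods, buyer-exempt → 0% → $0.00
Umbrella $35.75: general merchandise → 8.5% → $3.04
Storage bin $27.28: general merchandise → 8.5% → $2.32
Noise-cancelling headphones $90.29: electronic goods, buyer-exempt → 0% → $0.00
Running shoes $112.80: clothing and footwear, buyer-exempt → 0% → $0.00
Wireless router $112.80: electronic goods, buyer-exempt → 0% → $0.00
Picture frame (8x10) $28.61: general merchandise → 8.5% → $2.43
E-reader $248.51: electronic goods, buyer-exempt → 0% → $0.00
Total tax = $0.43 + $3.04 + $2.32 + $2.43 = $8.22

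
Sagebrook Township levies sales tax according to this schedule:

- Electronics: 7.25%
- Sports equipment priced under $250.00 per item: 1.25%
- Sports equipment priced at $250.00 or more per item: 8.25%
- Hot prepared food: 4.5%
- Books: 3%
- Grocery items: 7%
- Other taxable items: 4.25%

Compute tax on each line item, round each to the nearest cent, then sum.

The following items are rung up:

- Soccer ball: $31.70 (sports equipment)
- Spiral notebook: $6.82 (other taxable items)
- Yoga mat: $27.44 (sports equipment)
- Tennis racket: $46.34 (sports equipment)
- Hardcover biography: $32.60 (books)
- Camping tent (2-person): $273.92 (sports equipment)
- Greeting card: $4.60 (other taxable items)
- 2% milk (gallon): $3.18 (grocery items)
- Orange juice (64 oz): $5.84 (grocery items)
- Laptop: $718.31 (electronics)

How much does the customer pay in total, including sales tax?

$1228.85

Soccer ball $31.70: sports equipment, under $250.00 → 1.25% → $0.40
Spiral notebook $6.82: other taxable items → 4.25% → $0.29
Yoga mat $27.44: sports equipment, under $250.00 → 1.25% → $0.34
Tennis racket $46.34: sports equipment, under $250.00 → 1.25% → $0.58
Hardcover biography $32.60: books → 3% → $0.98
Camping tent (2-person) $273.92: sports equipment, $250.00 or more → 8.25% → $22.60
Greeting card $4.60: other taxable items → 4.25% → $0.20
2% milk (gallon) $3.18: grocery items → 7% → $0.22
Orange juice (64 oz) $5.84: grocery items → 7% → $0.41
Laptop $718.31: electronics → 7.25% → $52.08
Subtotal = $1150.75; tax = $78.10; total due = $1228.85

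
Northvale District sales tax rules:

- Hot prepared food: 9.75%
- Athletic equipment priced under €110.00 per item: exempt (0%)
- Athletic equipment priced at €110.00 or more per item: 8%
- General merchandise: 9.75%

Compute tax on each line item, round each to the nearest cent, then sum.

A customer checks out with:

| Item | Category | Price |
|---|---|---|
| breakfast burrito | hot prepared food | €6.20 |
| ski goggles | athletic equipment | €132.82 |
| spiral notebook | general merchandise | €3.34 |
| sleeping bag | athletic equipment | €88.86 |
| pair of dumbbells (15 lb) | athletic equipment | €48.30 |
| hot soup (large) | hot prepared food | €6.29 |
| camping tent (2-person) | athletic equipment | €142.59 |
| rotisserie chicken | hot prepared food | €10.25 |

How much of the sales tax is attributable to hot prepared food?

Breakfast burrito €6.20: hot prepared food → 9.75% → €0.60
Hot soup (large) €6.29: hot prepared food → 9.75% → €0.61
Rotisserie chicken €10.25: hot prepared food → 9.75% → €1.00
Tax on hot prepared food = €0.60 + €0.61 + €1.00 = €2.21

€2.21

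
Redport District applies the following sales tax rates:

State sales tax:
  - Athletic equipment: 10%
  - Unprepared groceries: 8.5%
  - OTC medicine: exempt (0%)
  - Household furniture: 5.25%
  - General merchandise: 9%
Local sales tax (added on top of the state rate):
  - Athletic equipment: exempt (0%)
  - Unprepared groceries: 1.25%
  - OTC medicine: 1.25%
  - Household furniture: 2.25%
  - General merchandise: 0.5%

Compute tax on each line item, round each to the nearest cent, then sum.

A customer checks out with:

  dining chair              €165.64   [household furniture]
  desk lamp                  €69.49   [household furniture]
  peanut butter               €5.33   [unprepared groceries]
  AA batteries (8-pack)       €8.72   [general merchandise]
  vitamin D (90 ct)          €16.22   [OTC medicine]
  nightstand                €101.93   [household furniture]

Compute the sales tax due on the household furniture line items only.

Dining chair €165.64: household furniture → 5.25% + 2.25% local = 7.5% → €12.42
Desk lamp €69.49: household furniture → 5.25% + 2.25% local = 7.5% → €5.21
Nightstand €101.93: household furniture → 5.25% + 2.25% local = 7.5% → €7.64
Tax on household furniture = €12.42 + €5.21 + €7.64 = €25.27

€25.27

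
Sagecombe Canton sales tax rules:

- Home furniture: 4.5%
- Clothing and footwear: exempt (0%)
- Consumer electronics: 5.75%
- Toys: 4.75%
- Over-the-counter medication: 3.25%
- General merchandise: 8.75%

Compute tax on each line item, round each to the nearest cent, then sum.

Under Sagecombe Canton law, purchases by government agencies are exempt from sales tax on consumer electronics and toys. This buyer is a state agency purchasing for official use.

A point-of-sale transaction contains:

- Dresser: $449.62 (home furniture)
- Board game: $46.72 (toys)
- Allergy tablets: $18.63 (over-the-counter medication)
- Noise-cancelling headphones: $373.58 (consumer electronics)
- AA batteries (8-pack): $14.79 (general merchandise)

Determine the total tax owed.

$22.13

Dresser $449.62: home furniture → 4.5% → $20.23
Board game $46.72: toys, buyer-exempt → 0% → $0.00
Allergy tablets $18.63: over-the-counter medication → 3.25% → $0.61
Noise-cancelling headphones $373.58: consumer electronics, buyer-exempt → 0% → $0.00
AA batteries (8-pack) $14.79: general merchandise → 8.75% → $1.29
Total tax = $20.23 + $0.61 + $1.29 = $22.13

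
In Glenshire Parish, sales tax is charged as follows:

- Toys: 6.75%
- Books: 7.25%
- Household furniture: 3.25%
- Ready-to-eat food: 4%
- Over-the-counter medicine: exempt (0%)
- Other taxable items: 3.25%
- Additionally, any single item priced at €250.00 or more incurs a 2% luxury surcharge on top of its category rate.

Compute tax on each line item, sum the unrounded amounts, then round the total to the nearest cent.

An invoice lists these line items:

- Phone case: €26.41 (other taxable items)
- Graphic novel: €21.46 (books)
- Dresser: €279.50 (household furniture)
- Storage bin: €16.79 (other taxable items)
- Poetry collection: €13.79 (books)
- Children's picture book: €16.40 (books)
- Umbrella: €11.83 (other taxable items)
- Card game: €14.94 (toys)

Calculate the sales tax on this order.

Phone case €26.41: other taxable items → 3.25% → €0.858325
Graphic novel €21.46: books → 7.25% → €1.55585
Dresser €279.50: household furniture → 3.25% + 2% surcharge = 5.25% → €14.67375
Storage bin €16.79: other taxable items → 3.25% → €0.545675
Poetry collection €13.79: books → 7.25% → €0.999775
Children's picture book €16.40: books → 7.25% → €1.189
Umbrella €11.83: other taxable items → 3.25% → €0.384475
Card game €14.94: toys → 6.75% → €1.00845
Unrounded tax sum = €21.2153 → €21.22

€21.22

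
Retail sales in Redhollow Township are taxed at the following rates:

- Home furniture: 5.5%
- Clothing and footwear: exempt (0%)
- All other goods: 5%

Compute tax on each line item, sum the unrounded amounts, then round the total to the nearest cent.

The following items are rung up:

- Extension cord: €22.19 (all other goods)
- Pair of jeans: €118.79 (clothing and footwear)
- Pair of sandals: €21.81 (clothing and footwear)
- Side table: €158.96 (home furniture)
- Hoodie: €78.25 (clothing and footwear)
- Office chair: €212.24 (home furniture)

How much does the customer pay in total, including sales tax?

Extension cord €22.19: all other goods → 5% → €1.1095
Pair of jeans €118.79: clothing and footwear → 0% → €0.00
Pair of sandals €21.81: clothing and footwear → 0% → €0.00
Side table €158.96: home furniture → 5.5% → €8.7428
Hoodie €78.25: clothing and footwear → 0% → €0.00
Office chair €212.24: home furniture → 5.5% → €11.6732
Subtotal = €612.24; unrounded tax = €21.5255 → €21.53; total due = €633.77

€633.77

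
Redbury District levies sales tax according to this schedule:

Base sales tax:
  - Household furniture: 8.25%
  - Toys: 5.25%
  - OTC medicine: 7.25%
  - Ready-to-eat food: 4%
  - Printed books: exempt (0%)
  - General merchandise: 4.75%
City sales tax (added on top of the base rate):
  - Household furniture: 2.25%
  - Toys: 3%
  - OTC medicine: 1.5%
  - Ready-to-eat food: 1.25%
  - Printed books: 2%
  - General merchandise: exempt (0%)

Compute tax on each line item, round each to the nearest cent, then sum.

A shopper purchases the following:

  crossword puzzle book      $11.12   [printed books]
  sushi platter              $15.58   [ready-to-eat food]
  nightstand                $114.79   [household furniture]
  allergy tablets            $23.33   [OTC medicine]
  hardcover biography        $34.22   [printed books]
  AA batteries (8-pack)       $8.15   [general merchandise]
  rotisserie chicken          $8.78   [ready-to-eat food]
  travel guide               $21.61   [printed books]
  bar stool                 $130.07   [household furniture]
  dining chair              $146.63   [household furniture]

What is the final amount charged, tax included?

Crossword puzzle book $11.12: printed books → 0% + 2% city = 2% → $0.22
Sushi platter $15.58: ready-to-eat food → 4% + 1.25% city = 5.25% → $0.82
Nightstand $114.79: household furniture → 8.25% + 2.25% city = 10.5% → $12.05
Allergy tablets $23.33: OTC medicine → 7.25% + 1.5% city = 8.75% → $2.04
Hardcover biography $34.22: printed books → 0% + 2% city = 2% → $0.68
AA batteries (8-pack) $8.15: general merchandise → 4.75% + 0% city = 4.75% → $0.39
Rotisserie chicken $8.78: ready-to-eat food → 4% + 1.25% city = 5.25% → $0.46
Travel guide $21.61: printed books → 0% + 2% city = 2% → $0.43
Bar stool $130.07: household furniture → 8.25% + 2.25% city = 10.5% → $13.66
Dining chair $146.63: household furniture → 8.25% + 2.25% city = 10.5% → $15.40
Subtotal = $514.28; tax = $46.15; total due = $560.43

$560.43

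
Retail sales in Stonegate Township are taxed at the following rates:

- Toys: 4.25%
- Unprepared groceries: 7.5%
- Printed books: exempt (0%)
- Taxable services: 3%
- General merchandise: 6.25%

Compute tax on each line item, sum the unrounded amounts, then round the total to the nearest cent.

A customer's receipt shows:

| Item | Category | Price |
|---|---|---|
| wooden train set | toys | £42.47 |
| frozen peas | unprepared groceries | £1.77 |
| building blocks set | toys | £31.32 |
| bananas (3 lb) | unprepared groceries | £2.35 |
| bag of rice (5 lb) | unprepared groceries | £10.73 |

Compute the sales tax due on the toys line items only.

Wooden train set £42.47: toys → 4.25% → £1.804975
Building blocks set £31.32: toys → 4.25% → £1.3311
Tax on toys: unrounded sum = £3.136075 → £3.14

£3.14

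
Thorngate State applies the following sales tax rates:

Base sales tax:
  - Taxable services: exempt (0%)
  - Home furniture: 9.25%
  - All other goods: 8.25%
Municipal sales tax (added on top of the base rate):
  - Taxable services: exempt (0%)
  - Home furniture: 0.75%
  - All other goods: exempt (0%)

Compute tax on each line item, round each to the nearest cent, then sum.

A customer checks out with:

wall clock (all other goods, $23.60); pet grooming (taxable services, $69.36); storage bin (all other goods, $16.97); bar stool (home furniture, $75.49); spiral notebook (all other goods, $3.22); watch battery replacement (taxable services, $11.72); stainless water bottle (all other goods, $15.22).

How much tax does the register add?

Wall clock $23.60: all other goods → 8.25% + 0% municipal = 8.25% → $1.95
Pet grooming $69.36: taxable services → 0% + 0% municipal = 0% → $0.00
Storage bin $16.97: all other goods → 8.25% + 0% municipal = 8.25% → $1.40
Bar stool $75.49: home furniture → 9.25% + 0.75% municipal = 10% → $7.55
Spiral notebook $3.22: all other goods → 8.25% + 0% municipal = 8.25% → $0.27
Watch battery replacement $11.72: taxable services → 0% + 0% municipal = 0% → $0.00
Stainless water bottle $15.22: all other goods → 8.25% + 0% municipal = 8.25% → $1.26
Total tax = $1.95 + $1.40 + $7.55 + $0.27 + $1.26 = $12.43

$12.43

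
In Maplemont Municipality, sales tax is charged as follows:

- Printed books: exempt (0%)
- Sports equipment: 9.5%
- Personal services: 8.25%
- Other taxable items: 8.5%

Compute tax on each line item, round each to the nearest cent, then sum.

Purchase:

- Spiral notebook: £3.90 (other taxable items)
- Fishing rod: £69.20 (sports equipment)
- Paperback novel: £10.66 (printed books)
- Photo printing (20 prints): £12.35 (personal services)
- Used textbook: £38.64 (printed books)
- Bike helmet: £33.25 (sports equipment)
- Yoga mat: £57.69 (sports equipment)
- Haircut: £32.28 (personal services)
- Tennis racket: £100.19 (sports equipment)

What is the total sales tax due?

£28.74

Spiral notebook £3.90: other taxable items → 8.5% → £0.33
Fishing rod £69.20: sports equipment → 9.5% → £6.57
Paperback novel £10.66: printed books → 0% → £0.00
Photo printing (20 prints) £12.35: personal services → 8.25% → £1.02
Used textbook £38.64: printed books → 0% → £0.00
Bike helmet £33.25: sports equipment → 9.5% → £3.16
Yoga mat £57.69: sports equipment → 9.5% → £5.48
Haircut £32.28: personal services → 8.25% → £2.66
Tennis racket £100.19: sports equipment → 9.5% → £9.52
Total tax = £0.33 + £6.57 + £1.02 + £3.16 + £5.48 + £2.66 + £9.52 = £28.74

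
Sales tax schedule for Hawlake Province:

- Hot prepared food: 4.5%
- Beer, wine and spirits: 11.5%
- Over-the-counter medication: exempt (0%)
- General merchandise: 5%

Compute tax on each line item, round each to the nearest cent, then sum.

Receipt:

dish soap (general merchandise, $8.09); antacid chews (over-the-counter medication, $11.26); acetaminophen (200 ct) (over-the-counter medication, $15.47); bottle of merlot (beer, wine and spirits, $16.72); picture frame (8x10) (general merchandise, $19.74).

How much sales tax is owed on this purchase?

$3.31

Dish soap $8.09: general merchandise → 5% → $0.40
Antacid chews $11.26: over-the-counter medication → 0% → $0.00
Acetaminophen (200 ct) $15.47: over-the-counter medication → 0% → $0.00
Bottle of merlot $16.72: beer, wine and spirits → 11.5% → $1.92
Picture frame (8x10) $19.74: general merchandise → 5% → $0.99
Total tax = $0.40 + $1.92 + $0.99 = $3.31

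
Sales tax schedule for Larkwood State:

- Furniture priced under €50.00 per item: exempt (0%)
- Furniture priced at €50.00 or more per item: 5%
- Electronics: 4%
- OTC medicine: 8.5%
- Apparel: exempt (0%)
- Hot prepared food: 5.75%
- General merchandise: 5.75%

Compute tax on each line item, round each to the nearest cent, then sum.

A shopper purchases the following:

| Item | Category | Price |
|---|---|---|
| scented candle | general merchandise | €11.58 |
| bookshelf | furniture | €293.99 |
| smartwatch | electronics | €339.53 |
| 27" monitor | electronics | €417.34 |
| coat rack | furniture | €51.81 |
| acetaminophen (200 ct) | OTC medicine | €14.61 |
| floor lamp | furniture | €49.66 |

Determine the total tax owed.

€49.47

Scented candle €11.58: general merchandise → 5.75% → €0.67
Bookshelf €293.99: furniture, €50.00 or more → 5% → €14.70
Smartwatch €339.53: electronics → 4% → €13.58
27" monitor €417.34: electronics → 4% → €16.69
Coat rack €51.81: furniture, €50.00 or more → 5% → €2.59
Acetaminophen (200 ct) €14.61: OTC medicine → 8.5% → €1.24
Floor lamp €49.66: furniture, under €50.00 → 0% → €0.00
Total tax = €0.67 + €14.70 + €13.58 + €16.69 + €2.59 + €1.24 = €49.47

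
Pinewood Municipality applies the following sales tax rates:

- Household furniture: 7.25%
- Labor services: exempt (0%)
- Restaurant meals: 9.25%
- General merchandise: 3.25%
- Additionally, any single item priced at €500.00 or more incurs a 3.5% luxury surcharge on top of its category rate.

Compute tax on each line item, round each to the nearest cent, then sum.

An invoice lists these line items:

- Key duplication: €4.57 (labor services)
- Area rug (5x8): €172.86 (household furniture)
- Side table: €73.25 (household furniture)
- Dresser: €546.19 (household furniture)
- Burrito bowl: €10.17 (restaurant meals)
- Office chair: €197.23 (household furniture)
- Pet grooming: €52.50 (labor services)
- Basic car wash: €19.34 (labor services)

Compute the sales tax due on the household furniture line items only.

€90.86

Area rug (5x8) €172.86: household furniture → 7.25% → €12.53
Side table €73.25: household furniture → 7.25% → €5.31
Dresser €546.19: household furniture → 7.25% + 3.5% surcharge = 10.75% → €58.72
Office chair €197.23: household furniture → 7.25% → €14.30
Tax on household furniture = €12.53 + €5.31 + €58.72 + €14.30 = €90.86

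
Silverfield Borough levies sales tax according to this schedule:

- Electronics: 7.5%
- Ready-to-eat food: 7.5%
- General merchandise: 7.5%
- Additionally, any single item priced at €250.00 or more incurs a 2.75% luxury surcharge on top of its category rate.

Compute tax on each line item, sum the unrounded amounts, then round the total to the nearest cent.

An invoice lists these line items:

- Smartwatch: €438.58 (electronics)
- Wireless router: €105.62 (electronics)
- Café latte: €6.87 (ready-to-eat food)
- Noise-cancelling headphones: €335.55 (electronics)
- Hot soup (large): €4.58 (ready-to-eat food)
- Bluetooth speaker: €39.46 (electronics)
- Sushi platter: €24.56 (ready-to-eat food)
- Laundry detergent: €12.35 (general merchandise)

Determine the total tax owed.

Smartwatch €438.58: electronics → 7.5% + 2.75% surcharge = 10.25% → €44.95445
Wireless router €105.62: electronics → 7.5% → €7.9215
Café latte €6.87: ready-to-eat food → 7.5% → €0.51525
Noise-cancelling headphones €335.55: electronics → 7.5% + 2.75% surcharge = 10.25% → €34.393875
Hot soup (large) €4.58: ready-to-eat food → 7.5% → €0.3435
Bluetooth speaker €39.46: electronics → 7.5% → €2.9595
Sushi platter €24.56: ready-to-eat food → 7.5% → €1.842
Laundry detergent €12.35: general merchandise → 7.5% → €0.92625
Unrounded tax sum = €93.856325 → €93.86

€93.86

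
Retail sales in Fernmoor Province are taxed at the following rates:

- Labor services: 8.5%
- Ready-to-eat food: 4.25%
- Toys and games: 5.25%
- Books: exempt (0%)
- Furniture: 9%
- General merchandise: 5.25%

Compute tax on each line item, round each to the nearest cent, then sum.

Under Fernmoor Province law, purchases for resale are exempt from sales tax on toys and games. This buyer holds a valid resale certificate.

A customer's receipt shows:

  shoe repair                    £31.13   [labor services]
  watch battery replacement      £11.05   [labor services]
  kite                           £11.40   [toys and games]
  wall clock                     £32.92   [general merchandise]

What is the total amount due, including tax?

Shoe repair £31.13: labor services → 8.5% → £2.65
Watch battery replacement £11.05: labor services → 8.5% → £0.94
Kite £11.40: toys and games, buyer-exempt → 0% → £0.00
Wall clock £32.92: general merchandise → 5.25% → £1.73
Subtotal = £86.50; tax = £5.32; total due = £91.82

£91.82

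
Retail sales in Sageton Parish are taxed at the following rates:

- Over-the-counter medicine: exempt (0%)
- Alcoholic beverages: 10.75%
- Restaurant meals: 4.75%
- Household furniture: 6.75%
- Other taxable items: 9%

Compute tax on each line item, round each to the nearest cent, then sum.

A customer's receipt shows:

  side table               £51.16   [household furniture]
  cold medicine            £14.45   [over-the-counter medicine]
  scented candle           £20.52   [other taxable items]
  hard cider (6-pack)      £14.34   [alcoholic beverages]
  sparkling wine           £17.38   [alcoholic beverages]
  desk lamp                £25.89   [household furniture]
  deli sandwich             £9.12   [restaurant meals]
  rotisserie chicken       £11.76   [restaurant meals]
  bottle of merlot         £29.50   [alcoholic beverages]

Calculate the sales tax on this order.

£14.62

Side table £51.16: household furniture → 6.75% → £3.45
Cold medicine £14.45: over-the-counter medicine → 0% → £0.00
Scented candle £20.52: other taxable items → 9% → £1.85
Hard cider (6-pack) £14.34: alcoholic beverages → 10.75% → £1.54
Sparkling wine £17.38: alcoholic beverages → 10.75% → £1.87
Desk lamp £25.89: household furniture → 6.75% → £1.75
Deli sandwich £9.12: restaurant meals → 4.75% → £0.43
Rotisserie chicken £11.76: restaurant meals → 4.75% → £0.56
Bottle of merlot £29.50: alcoholic beverages → 10.75% → £3.17
Total tax = £3.45 + £1.85 + £1.54 + £1.87 + £1.75 + £0.43 + £0.56 + £3.17 = £14.62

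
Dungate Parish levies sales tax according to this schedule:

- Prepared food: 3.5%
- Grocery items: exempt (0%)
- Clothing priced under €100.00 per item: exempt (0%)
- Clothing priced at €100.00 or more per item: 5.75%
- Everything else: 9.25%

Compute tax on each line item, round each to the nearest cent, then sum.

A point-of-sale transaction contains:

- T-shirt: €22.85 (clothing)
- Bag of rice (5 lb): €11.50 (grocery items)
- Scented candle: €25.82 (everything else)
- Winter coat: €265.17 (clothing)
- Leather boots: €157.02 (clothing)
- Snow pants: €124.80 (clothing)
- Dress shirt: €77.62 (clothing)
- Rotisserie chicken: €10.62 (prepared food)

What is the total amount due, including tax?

€729.62

T-shirt €22.85: clothing, under €100.00 → 0% → €0.00
Bag of rice (5 lb) €11.50: grocery items → 0% → €0.00
Scented candle €25.82: everything else → 9.25% → €2.39
Winter coat €265.17: clothing, €100.00 or more → 5.75% → €15.25
Leather boots €157.02: clothing, €100.00 or more → 5.75% → €9.03
Snow pants €124.80: clothing, €100.00 or more → 5.75% → €7.18
Dress shirt €77.62: clothing, under €100.00 → 0% → €0.00
Rotisserie chicken €10.62: prepared food → 3.5% → €0.37
Subtotal = €695.40; tax = €34.22; total due = €729.62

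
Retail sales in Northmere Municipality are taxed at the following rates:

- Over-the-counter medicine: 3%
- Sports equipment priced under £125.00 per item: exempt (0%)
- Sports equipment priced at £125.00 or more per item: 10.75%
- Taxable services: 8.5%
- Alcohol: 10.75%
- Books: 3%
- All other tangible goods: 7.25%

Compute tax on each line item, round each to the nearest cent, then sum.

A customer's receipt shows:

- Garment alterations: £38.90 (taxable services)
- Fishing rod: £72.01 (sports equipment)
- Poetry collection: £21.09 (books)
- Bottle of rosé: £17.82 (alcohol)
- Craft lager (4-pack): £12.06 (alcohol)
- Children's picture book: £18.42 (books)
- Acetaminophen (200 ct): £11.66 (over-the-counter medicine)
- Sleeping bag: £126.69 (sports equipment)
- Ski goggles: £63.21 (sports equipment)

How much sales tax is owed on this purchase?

Garment alterations £38.90: taxable services → 8.5% → £3.31
Fishing rod £72.01: sports equipment, under £125.00 → 0% → £0.00
Poetry collection £21.09: books → 3% → £0.63
Bottle of rosé £17.82: alcohol → 10.75% → £1.92
Craft lager (4-pack) £12.06: alcohol → 10.75% → £1.30
Children's picture book £18.42: books → 3% → £0.55
Acetaminophen (200 ct) £11.66: over-the-counter medicine → 3% → £0.35
Sleeping bag £126.69: sports equipment, £125.00 or more → 10.75% → £13.62
Ski goggles £63.21: sports equipment, under £125.00 → 0% → £0.00
Total tax = £3.31 + £0.63 + £1.92 + £1.30 + £0.55 + £0.35 + £13.62 = £21.68

£21.68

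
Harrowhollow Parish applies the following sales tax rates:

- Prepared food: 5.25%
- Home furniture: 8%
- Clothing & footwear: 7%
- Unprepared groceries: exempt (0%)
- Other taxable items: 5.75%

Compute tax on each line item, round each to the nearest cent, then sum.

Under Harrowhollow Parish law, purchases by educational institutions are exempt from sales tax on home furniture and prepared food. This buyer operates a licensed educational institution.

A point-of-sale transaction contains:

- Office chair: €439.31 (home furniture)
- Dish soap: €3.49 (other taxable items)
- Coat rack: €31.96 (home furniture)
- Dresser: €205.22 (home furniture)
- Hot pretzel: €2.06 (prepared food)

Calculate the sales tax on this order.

€0.20

Office chair €439.31: home furniture, buyer-exempt → 0% → €0.00
Dish soap €3.49: other taxable items → 5.75% → €0.20
Coat rack €31.96: home furniture, buyer-exempt → 0% → €0.00
Dresser €205.22: home furniture, buyer-exempt → 0% → €0.00
Hot pretzel €2.06: prepared food, buyer-exempt → 0% → €0.00
Total tax = €0.20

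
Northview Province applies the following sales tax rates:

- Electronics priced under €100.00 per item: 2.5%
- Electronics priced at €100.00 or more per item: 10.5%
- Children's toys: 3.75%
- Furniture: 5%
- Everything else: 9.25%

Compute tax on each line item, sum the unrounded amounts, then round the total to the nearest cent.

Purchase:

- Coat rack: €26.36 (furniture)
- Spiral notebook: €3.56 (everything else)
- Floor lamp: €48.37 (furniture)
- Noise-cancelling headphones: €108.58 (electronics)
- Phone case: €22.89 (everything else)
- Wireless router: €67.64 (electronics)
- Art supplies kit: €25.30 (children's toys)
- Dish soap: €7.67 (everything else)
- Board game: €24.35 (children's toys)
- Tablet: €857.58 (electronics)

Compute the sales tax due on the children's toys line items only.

€1.86

Art supplies kit €25.30: children's toys → 3.75% → €0.94875
Board game €24.35: children's toys → 3.75% → €0.913125
Tax on children's toys: unrounded sum = €1.861875 → €1.86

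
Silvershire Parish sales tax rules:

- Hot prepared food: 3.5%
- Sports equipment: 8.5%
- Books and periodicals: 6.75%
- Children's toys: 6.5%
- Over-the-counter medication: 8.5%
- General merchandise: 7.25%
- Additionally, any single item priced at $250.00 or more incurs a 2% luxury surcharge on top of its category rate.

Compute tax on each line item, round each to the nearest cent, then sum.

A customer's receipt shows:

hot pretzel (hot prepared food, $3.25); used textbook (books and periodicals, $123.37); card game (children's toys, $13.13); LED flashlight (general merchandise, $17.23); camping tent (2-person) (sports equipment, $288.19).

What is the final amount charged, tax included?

$485.97

Hot pretzel $3.25: hot prepared food → 3.5% → $0.11
Used textbook $123.37: books and periodicals → 6.75% → $8.33
Card game $13.13: children's toys → 6.5% → $0.85
LED flashlight $17.23: general merchandise → 7.25% → $1.25
Camping tent (2-person) $288.19: sports equipment → 8.5% + 2% surcharge = 10.5% → $30.26
Subtotal = $445.17; tax = $40.80; total due = $485.97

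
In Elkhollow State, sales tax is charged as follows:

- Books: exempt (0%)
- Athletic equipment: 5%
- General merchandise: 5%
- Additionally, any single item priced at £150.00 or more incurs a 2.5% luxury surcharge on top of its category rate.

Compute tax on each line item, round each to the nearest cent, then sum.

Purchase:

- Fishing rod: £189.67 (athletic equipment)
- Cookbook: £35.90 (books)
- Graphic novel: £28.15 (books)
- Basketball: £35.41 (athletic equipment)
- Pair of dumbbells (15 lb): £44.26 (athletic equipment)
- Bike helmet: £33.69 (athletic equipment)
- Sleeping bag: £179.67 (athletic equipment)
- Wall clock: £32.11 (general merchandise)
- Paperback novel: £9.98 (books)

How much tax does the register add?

Fishing rod £189.67: athletic equipment → 5% + 2.5% surcharge = 7.5% → £14.23
Cookbook £35.90: books → 0% → £0.00
Graphic novel £28.15: books → 0% → £0.00
Basketball £35.41: athletic equipment → 5% → £1.77
Pair of dumbbells (15 lb) £44.26: athletic equipment → 5% → £2.21
Bike helmet £33.69: athletic equipment → 5% → £1.68
Sleeping bag £179.67: athletic equipment → 5% + 2.5% surcharge = 7.5% → £13.48
Wall clock £32.11: general merchandise → 5% → £1.61
Paperback novel £9.98: books → 0% → £0.00
Total tax = £14.23 + £1.77 + £2.21 + £1.68 + £13.48 + £1.61 = £34.98

£34.98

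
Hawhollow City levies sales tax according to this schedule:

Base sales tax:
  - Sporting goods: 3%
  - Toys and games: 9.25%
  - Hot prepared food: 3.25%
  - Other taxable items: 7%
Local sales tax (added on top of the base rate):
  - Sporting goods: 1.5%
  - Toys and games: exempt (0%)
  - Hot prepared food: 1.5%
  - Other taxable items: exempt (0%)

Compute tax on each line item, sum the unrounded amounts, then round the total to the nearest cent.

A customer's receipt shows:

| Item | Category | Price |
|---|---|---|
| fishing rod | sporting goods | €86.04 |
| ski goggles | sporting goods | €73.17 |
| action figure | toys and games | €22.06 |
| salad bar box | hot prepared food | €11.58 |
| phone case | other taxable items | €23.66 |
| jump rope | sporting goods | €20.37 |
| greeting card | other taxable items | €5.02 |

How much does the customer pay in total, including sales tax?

Fishing rod €86.04: sporting goods → 3% + 1.5% local = 4.5% → €3.8718
Ski goggles €73.17: sporting goods → 3% + 1.5% local = 4.5% → €3.29265
Action figure €22.06: toys and games → 9.25% + 0% local = 9.25% → €2.04055
Salad bar box €11.58: hot prepared food → 3.25% + 1.5% local = 4.75% → €0.55005
Phone case €23.66: other taxable items → 7% + 0% local = 7% → €1.6562
Jump rope €20.37: sporting goods → 3% + 1.5% local = 4.5% → €0.91665
Greeting card €5.02: other taxable items → 7% + 0% local = 7% → €0.3514
Subtotal = €241.90; unrounded tax = €12.6793 → €12.68; total due = €254.58

€254.58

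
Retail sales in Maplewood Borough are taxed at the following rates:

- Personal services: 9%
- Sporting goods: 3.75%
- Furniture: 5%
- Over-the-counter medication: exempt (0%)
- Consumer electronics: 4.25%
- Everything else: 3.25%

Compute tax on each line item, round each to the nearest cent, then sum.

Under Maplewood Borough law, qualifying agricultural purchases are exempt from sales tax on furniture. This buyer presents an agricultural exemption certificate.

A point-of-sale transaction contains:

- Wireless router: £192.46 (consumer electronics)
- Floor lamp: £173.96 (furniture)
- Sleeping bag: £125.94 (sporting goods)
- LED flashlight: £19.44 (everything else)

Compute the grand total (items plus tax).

Wireless router £192.46: consumer electronics → 4.25% → £8.18
Floor lamp £173.96: furniture, buyer-exempt → 0% → £0.00
Sleeping bag £125.94: sporting goods → 3.75% → £4.72
LED flashlight £19.44: everything else → 3.25% → £0.63
Subtotal = £511.80; tax = £13.53; total due = £525.33

£525.33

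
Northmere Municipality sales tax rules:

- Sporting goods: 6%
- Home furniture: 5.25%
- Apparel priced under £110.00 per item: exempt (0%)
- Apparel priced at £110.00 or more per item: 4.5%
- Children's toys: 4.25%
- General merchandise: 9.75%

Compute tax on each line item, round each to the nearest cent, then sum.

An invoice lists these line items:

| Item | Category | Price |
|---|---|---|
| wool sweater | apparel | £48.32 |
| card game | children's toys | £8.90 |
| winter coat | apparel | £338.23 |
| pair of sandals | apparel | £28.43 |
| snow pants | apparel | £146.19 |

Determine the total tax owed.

Wool sweater £48.32: apparel, under £110.00 → 0% → £0.00
Card game £8.90: children's toys → 4.25% → £0.38
Winter coat £338.23: apparel, £110.00 or more → 4.5% → £15.22
Pair of sandals £28.43: apparel, under £110.00 → 0% → £0.00
Snow pants £146.19: apparel, £110.00 or more → 4.5% → £6.58
Total tax = £0.38 + £15.22 + £6.58 = £22.18

£22.18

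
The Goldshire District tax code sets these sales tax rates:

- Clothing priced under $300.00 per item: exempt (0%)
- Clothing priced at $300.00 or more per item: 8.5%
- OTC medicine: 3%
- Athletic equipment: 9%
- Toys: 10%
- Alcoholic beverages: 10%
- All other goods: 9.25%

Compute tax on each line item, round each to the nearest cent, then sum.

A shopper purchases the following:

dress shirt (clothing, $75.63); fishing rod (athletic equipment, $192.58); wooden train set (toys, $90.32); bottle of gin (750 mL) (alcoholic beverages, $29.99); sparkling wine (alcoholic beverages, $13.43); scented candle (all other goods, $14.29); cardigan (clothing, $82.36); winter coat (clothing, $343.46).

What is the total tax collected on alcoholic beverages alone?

$4.34

Bottle of gin (750 mL) $29.99: alcoholic beverages → 10% → $3.00
Sparkling wine $13.43: alcoholic beverages → 10% → $1.34
Tax on alcoholic beverages = $3.00 + $1.34 = $4.34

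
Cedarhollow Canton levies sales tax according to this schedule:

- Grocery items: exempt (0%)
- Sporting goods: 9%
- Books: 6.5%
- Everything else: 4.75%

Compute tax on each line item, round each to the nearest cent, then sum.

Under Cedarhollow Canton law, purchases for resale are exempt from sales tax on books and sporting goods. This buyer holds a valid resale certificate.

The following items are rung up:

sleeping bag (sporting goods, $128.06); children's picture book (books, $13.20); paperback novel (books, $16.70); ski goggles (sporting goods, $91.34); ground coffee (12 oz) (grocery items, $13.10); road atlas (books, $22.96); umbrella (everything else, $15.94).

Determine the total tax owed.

Sleeping bag $128.06: sporting goods, buyer-exempt → 0% → $0.00
Children's picture book $13.20: books, buyer-exempt → 0% → $0.00
Paperback novel $16.70: books, buyer-exempt → 0% → $0.00
Ski goggles $91.34: sporting goods, buyer-exempt → 0% → $0.00
Ground coffee (12 oz) $13.10: grocery items → 0% → $0.00
Road atlas $22.96: books, buyer-exempt → 0% → $0.00
Umbrella $15.94: everything else → 4.75% → $0.76
Total tax = $0.76

$0.76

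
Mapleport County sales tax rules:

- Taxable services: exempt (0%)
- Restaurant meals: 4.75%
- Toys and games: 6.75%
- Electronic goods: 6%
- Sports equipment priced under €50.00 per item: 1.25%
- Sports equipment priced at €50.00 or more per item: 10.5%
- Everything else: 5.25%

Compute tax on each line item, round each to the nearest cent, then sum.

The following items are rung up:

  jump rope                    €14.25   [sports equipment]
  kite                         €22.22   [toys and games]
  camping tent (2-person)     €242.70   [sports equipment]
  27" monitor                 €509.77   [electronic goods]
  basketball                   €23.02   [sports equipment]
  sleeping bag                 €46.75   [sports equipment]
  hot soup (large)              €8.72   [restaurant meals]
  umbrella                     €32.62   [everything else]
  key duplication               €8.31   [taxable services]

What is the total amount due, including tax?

Jump rope €14.25: sports equipment, under €50.00 → 1.25% → €0.18
Kite €22.22: toys and games → 6.75% → €1.50
Camping tent (2-person) €242.70: sports equipment, €50.00 or more → 10.5% → €25.48
27" monitor €509.77: electronic goods → 6% → €30.59
Basketball €23.02: sports equipment, under €50.00 → 1.25% → €0.29
Sleeping bag €46.75: sports equipment, under €50.00 → 1.25% → €0.58
Hot soup (large) €8.72: restaurant meals → 4.75% → €0.41
Umbrella €32.62: everything else → 5.25% → €1.71
Key duplication €8.31: taxable services → 0% → €0.00
Subtotal = €908.36; tax = €60.74; total due = €969.10

€969.10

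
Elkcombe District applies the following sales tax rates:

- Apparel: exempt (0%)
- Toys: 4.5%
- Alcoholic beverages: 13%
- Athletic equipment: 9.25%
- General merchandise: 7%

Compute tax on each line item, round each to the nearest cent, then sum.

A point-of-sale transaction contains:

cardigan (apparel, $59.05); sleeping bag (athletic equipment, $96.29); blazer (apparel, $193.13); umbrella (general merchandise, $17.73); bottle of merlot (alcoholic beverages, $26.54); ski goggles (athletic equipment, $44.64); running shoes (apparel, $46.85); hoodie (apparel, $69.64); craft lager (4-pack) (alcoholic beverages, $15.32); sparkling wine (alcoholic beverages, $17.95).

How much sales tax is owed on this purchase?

Cardigan $59.05: apparel → 0% → $0.00
Sleeping bag $96.29: athletic equipment → 9.25% → $8.91
Blazer $193.13: apparel → 0% → $0.00
Umbrella $17.73: general merchandise → 7% → $1.24
Bottle of merlot $26.54: alcoholic beverages → 13% → $3.45
Ski goggles $44.64: athletic equipment → 9.25% → $4.13
Running shoes $46.85: apparel → 0% → $0.00
Hoodie $69.64: apparel → 0% → $0.00
Craft lager (4-pack) $15.32: alcoholic beverages → 13% → $1.99
Sparkling wine $17.95: alcoholic beverages → 13% → $2.33
Total tax = $8.91 + $1.24 + $3.45 + $4.13 + $1.99 + $2.33 = $22.05

$22.05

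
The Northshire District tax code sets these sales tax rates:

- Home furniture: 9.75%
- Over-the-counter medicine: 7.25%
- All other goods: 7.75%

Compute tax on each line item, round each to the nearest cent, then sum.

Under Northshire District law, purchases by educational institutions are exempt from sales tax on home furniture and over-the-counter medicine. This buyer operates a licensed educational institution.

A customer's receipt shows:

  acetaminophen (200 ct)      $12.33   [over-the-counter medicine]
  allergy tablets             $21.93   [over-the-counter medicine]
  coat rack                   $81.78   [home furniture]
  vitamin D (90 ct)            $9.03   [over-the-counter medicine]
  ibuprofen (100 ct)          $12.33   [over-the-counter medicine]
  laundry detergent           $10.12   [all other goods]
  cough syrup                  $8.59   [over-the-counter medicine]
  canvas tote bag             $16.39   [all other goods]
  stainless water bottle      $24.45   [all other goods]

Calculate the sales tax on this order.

$3.94

Acetaminophen (200 ct) $12.33: over-the-counter medicine, buyer-exempt → 0% → $0.00
Allergy tablets $21.93: over-the-counter medicine, buyer-exempt → 0% → $0.00
Coat rack $81.78: home furniture, buyer-exempt → 0% → $0.00
Vitamin D (90 ct) $9.03: over-the-counter medicine, buyer-exempt → 0% → $0.00
Ibuprofen (100 ct) $12.33: over-the-counter medicine, buyer-exempt → 0% → $0.00
Laundry detergent $10.12: all other goods → 7.75% → $0.78
Cough syrup $8.59: over-the-counter medicine, buyer-exempt → 0% → $0.00
Canvas tote bag $16.39: all other goods → 7.75% → $1.27
Stainless water bottle $24.45: all other goods → 7.75% → $1.89
Total tax = $0.78 + $1.27 + $1.89 = $3.94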